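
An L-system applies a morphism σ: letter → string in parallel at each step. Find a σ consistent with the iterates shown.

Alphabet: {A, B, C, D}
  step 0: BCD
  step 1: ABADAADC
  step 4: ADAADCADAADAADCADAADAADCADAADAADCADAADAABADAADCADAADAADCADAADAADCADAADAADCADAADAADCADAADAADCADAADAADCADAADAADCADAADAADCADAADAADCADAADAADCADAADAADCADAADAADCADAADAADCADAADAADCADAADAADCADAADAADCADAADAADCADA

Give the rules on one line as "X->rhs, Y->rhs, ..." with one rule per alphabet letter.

A->ADA, B->AB, C->ADA, D->ADC

  step 0 ⇒ step 1: BCD ⇒ AB·ADA·ADC
    B ↦ AB
    C ↦ ADA
    D ↦ ADC
    A ↦ ADA  (constrained at step 1)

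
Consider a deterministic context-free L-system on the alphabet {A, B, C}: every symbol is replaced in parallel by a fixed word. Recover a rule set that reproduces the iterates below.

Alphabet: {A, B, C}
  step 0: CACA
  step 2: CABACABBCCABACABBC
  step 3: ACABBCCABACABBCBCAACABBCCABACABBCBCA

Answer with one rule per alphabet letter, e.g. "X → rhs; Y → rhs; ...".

  step 2 ⇒ step 3: CABACABBCCABACABBC ⇒ A·CAB·BC·CAB·A·CAB·BC·BC·A·A·CAB·BC·CAB·A·CAB·BC·BC·A
    A ↦ CAB
    B ↦ BC
    C ↦ A

A->CAB, B->BC, C->A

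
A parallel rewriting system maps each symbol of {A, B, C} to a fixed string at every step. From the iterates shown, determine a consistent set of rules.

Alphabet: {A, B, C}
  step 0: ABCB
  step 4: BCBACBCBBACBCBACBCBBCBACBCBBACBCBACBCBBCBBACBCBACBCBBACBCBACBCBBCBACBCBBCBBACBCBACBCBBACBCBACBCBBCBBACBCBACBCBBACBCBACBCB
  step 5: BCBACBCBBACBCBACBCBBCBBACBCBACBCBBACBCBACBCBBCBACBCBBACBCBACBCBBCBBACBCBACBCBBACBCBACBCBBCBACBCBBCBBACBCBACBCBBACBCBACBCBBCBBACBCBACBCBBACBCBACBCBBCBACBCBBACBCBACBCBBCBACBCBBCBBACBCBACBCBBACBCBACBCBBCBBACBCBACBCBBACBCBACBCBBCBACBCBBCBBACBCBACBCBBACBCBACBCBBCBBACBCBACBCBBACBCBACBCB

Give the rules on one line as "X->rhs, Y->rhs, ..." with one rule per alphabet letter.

A->B, B->BCB, C->AC

  step 4 ⇒ step 5: BCBACBCBBACBCBACBCBBCBACBCBBACBCBACBCBBCBBACBCBACBCBBACBCBACBCBBCBACBCBBCBBACBCBACBCBBACBCBACBCBBCBBACBCBACBCBBACBCBACBCB ⇒ BCB·AC·BCB·B·AC·BCB·AC·BCB·BCB·B·AC·BCB·AC·BCB·B·AC·BCB·AC·BCB·BCB·AC·BCB·B·AC·BCB·AC·BCB·BCB·B·AC·BCB·AC·BCB·B·AC·BCB·AC·BCB·BCB·AC·BCB·BCB·B·AC·BCB·AC·BCB·B·AC·BCB·AC·BCB·BCB·B·AC·BCB·AC·BCB·B·AC·BCB·AC·BCB·BCB·AC·BCB·B·AC·BCB·AC·BCB·BCB·AC·BCB·BCB·B·AC·BCB·AC·BCB·B·AC·BCB·AC·BCB·BCB·B·AC·BCB·AC·BCB·B·AC·BCB·AC·BCB·BCB·AC·BCB·BCB·B·AC·BCB·AC·BCB·B·AC·BCB·AC·BCB·BCB·B·AC·BCB·AC·BCB·B·AC·BCB·AC·BCB
    A ↦ B
    B ↦ BCB
    C ↦ AC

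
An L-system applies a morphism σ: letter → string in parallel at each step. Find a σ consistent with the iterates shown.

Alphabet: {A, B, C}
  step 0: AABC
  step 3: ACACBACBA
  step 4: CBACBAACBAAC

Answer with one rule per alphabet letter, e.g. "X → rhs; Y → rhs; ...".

A->C, B->A, C->BA

  step 3 ⇒ step 4: ACACBACBA ⇒ C·BA·C·BA·A·C·BA·A·C
    A ↦ C
    B ↦ A
    C ↦ BA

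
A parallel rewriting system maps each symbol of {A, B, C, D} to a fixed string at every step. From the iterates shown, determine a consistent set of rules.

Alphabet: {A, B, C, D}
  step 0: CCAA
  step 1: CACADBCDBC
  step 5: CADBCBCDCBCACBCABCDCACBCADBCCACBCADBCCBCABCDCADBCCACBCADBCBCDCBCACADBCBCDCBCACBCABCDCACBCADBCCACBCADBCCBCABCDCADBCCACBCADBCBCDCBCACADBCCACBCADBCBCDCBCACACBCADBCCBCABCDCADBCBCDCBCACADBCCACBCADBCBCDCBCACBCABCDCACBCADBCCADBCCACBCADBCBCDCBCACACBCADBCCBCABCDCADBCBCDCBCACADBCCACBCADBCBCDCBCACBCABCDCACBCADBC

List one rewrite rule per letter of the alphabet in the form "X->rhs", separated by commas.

  step 0 ⇒ step 1: CCAA ⇒ CA·CA·DBC·DBC
    A ↦ DBC
    C ↦ CA
    B ↦ CB  (constrained at step 1)
    D ↦ BCD  (constrained at step 1)

A->DBC, B->CB, C->CA, D->BCD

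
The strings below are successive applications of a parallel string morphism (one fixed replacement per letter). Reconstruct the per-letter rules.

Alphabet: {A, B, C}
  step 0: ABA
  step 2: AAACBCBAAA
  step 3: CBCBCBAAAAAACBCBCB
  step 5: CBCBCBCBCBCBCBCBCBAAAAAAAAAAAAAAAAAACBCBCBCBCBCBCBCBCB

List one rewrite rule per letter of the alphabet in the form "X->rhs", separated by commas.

A->CB, B->AA, C->A

  step 2 ⇒ step 3: AAACBCBAAA ⇒ CB·CB·CB·A·AA·A·AA·CB·CB·CB
    A ↦ CB
    B ↦ AA
    C ↦ A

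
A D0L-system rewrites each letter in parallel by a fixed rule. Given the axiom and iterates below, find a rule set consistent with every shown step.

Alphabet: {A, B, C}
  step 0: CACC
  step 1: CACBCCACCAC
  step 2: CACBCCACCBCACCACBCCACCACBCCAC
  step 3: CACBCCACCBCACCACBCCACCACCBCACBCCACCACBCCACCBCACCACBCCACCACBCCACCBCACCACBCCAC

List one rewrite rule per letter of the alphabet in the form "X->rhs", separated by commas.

A->BC, B->CB, C->CAC

  step 2 ⇒ step 3: CACBCCACCBCACCACBCCACCACBCCAC ⇒ CAC·BC·CAC·CB·CAC·CAC·BC·CAC·CAC·CB·CAC·BC·CAC·CAC·BC·CAC·CB·CAC·CAC·BC·CAC·CAC·BC·CAC·CB·CAC·CAC·BC·CAC
    A ↦ BC
    B ↦ CB
    C ↦ CAC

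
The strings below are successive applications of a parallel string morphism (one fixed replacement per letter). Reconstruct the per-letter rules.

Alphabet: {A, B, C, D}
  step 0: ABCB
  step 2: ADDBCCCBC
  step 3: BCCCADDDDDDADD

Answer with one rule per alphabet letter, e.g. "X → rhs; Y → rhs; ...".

  step 2 ⇒ step 3: ADDBCCCBC ⇒ BC·C·C·A·DD·DD·DD·A·DD
    A ↦ BC
    B ↦ A
    C ↦ DD
    D ↦ C

A->BC, B->A, C->DD, D->C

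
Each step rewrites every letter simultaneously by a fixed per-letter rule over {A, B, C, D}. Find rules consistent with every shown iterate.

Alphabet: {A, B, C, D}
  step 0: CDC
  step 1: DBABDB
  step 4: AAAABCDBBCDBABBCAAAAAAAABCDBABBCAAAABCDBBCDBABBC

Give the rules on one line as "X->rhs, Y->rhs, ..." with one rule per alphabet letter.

A->AA, B->BC, C->DB, D->AB

  step 0 ⇒ step 1: CDC ⇒ DB·AB·DB
    C ↦ DB
    D ↦ AB
    A ↦ AA  (constrained at step 1)
    B ↦ BC  (constrained at step 1)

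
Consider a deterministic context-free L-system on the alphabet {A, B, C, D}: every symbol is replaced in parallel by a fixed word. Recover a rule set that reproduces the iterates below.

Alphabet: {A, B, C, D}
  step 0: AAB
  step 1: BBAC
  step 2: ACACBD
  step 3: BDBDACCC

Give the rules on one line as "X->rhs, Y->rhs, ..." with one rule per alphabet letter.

A->B, B->AC, C->D, D->CC

  step 2 ⇒ step 3: ACACBD ⇒ B·D·B·D·AC·CC
    A ↦ B
    B ↦ AC
    C ↦ D
    D ↦ CC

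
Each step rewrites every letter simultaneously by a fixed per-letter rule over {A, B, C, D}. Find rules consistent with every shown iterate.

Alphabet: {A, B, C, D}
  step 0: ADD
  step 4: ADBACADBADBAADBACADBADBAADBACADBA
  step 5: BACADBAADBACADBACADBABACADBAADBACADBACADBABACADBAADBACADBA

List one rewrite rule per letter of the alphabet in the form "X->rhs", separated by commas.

  step 4 ⇒ step 5: ADBACADBADBAADBACADBADBAADBACADBA ⇒ BA·CA·D·BA·AD·BA·CA·D·BA·CA·D·BA·BA·CA·D·BA·AD·BA·CA·D·BA·CA·D·BA·BA·CA·D·BA·AD·BA·CA·D·BA
    A ↦ BA
    B ↦ D
    C ↦ AD
    D ↦ CA

A->BA, B->D, C->AD, D->CA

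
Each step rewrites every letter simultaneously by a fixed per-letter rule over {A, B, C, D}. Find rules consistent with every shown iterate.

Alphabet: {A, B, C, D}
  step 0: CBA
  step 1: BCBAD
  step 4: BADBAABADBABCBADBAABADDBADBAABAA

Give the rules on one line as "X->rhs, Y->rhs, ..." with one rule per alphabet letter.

  step 0 ⇒ step 1: CBA ⇒ BC·BA·D
    A ↦ D
    B ↦ BA
    C ↦ BC
    D ↦ BAA  (constrained at step 1)

A->D, B->BA, C->BC, D->BAA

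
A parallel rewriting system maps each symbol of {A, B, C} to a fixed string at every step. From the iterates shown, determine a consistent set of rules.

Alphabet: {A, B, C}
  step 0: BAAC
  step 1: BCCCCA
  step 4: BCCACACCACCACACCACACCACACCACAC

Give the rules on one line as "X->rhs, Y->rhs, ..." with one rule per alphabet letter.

  step 0 ⇒ step 1: BAAC ⇒ BC·C·C·CA
    A ↦ C
    B ↦ BC
    C ↦ CA

A->C, B->BC, C->CA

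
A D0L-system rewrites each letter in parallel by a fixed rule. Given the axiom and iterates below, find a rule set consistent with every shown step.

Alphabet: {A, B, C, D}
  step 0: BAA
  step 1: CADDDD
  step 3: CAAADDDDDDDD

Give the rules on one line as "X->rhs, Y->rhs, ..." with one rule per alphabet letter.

  step 0 ⇒ step 1: BAA ⇒ CA·DD·DD
    A ↦ DD
    B ↦ CA
    C ↦ B  (constrained at step 1)
    D ↦ A  (constrained at step 1)

A->DD, B->CA, C->B, D->A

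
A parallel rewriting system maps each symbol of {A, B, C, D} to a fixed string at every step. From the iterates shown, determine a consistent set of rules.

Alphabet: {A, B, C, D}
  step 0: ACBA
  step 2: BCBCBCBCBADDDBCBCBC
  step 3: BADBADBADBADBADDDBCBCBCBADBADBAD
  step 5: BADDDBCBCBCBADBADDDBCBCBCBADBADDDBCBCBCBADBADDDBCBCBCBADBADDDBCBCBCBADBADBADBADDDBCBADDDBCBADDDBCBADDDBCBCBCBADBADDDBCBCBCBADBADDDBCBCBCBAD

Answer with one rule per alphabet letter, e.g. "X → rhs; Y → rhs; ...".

  step 2 ⇒ step 3: BCBCBCBCBADDDBCBCBC ⇒ BA·D·BA·D·BA·D·BA·D·BA·DDD·BC·BC·BC·BA·D·BA·D·BA·D
    A ↦ DDD
    B ↦ BA
    C ↦ D
    D ↦ BC

A->DDD, B->BA, C->D, D->BC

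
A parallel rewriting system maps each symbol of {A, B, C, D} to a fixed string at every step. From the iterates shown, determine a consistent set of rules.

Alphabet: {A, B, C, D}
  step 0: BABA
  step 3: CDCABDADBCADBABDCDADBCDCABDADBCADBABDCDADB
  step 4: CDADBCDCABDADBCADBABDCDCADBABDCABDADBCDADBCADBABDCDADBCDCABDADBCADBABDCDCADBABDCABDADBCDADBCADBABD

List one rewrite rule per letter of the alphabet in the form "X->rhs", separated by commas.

  step 3 ⇒ step 4: CDCABDADBCADBABDCDADBCDCABDADBCADBABDCDADB ⇒ CD·ADB·CD·C·ABD·ADB·C·ADB·ABD·CD·C·ADB·ABD·C·ABD·ADB·CD·ADB·C·ADB·ABD·CD·ADB·CD·C·ABD·ADB·C·ADB·ABD·CD·C·ADB·ABD·C·ABD·ADB·CD·ADB·C·ADB·ABD
    A ↦ C
    B ↦ ABD
    C ↦ CD
    D ↦ ADB

A->C, B->ABD, C->CD, D->ADB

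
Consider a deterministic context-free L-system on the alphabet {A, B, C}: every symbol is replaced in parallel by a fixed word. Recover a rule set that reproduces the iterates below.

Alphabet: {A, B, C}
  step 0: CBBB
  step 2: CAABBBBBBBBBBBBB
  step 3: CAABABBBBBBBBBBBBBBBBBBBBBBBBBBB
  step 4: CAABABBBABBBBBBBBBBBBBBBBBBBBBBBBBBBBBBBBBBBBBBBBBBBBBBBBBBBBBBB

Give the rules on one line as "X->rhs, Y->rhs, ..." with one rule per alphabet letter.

A->AB, B->BB, C->CA

  step 3 ⇒ step 4: CAABABBBBBBBBBBBBBBBBBBBBBBBBBBB ⇒ CA·AB·AB·BB·AB·BB·BB·BB·BB·BB·BB·BB·BB·BB·BB·BB·BB·BB·BB·BB·BB·BB·BB·BB·BB·BB·BB·BB·BB·BB·BB·BB
    A ↦ AB
    B ↦ BB
    C ↦ CA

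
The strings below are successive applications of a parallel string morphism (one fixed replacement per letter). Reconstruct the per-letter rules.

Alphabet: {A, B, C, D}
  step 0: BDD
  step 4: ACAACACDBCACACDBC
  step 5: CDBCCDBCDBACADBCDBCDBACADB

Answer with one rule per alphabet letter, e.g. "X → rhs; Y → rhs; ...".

  step 4 ⇒ step 5: ACAACACDBCACACDBC ⇒ C·DB·C·C·DB·C·DB·AC·A·DB·C·DB·C·DB·AC·A·DB
    A ↦ C
    B ↦ A
    C ↦ DB
    D ↦ AC

A->C, B->A, C->DB, D->AC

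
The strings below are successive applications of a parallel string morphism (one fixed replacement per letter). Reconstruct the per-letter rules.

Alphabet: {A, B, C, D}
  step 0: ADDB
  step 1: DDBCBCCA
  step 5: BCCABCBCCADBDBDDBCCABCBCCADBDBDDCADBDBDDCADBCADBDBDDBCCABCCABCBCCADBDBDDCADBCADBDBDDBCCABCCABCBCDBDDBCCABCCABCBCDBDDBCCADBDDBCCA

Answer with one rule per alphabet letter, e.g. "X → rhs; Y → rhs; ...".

  step 0 ⇒ step 1: ADDB ⇒ DD·BC·BC·CA
    A ↦ DD
    B ↦ CA
    D ↦ BC
    C ↦ DB  (constrained at step 1)

A->DD, B->CA, C->DB, D->BC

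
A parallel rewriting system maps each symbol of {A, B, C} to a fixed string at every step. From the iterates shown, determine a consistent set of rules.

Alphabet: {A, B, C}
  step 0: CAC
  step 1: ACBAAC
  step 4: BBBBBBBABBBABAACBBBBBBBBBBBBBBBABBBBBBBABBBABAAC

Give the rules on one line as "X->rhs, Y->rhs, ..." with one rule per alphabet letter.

  step 0 ⇒ step 1: CAC ⇒ AC·BA·AC
    A ↦ BA
    C ↦ AC
    B ↦ BB  (constrained at step 1)

A->BA, B->BB, C->AC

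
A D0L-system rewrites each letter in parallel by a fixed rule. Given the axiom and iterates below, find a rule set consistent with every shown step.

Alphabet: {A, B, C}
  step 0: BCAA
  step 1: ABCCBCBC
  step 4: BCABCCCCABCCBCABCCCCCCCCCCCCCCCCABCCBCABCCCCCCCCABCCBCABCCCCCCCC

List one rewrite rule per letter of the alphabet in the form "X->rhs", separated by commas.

A->BC, B->AB, C->CC

  step 0 ⇒ step 1: BCAA ⇒ AB·CC·BC·BC
    A ↦ BC
    B ↦ AB
    C ↦ CC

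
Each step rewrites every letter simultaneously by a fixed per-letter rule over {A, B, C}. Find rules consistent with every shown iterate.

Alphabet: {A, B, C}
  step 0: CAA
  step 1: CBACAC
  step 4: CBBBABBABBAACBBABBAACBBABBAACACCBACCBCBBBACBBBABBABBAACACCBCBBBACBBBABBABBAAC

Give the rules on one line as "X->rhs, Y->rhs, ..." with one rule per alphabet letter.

  step 0 ⇒ step 1: CAA ⇒ CB·AC·AC
    A ↦ AC
    C ↦ CB
    B ↦ BBA  (constrained at step 1)

A->AC, B->BBA, C->CB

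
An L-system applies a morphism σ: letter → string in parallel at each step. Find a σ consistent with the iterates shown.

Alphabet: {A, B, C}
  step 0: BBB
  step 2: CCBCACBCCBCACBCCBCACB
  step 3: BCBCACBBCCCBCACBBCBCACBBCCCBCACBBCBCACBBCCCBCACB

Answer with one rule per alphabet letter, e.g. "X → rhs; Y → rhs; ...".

A->CC, B->ACB, C->BC

  step 2 ⇒ step 3: CCBCACBCCBCACBCCBCACB ⇒ BC·BC·ACB·BC·CC·BC·ACB·BC·BC·ACB·BC·CC·BC·ACB·BC·BC·ACB·BC·CC·BC·ACB
    A ↦ CC
    B ↦ ACB
    C ↦ BC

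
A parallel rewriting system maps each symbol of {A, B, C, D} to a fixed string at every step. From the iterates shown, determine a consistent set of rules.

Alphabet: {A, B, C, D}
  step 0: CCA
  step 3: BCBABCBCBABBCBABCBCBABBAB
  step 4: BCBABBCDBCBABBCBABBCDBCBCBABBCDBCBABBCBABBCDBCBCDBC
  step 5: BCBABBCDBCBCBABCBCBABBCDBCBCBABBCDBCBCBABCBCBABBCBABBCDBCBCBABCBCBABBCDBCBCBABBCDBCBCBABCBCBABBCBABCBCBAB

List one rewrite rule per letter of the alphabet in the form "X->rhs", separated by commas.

A->D, B->BC, C->BAB, D->C

  step 4 ⇒ step 5: BCBABBCDBCBABBCBABBCDBCBCBABBCDBCBABBCBABBCDBCBCDBC ⇒ BC·BAB·BC·D·BC·BC·BAB·C·BC·BAB·BC·D·BC·BC·BAB·BC·D·BC·BC·BAB·C·BC·BAB·BC·BAB·BC·D·BC·BC·BAB·C·BC·BAB·BC·D·BC·BC·BAB·BC·D·BC·BC·BAB·C·BC·BAB·BC·BAB·C·BC·BAB
    A ↦ D
    B ↦ BC
    C ↦ BAB
    D ↦ C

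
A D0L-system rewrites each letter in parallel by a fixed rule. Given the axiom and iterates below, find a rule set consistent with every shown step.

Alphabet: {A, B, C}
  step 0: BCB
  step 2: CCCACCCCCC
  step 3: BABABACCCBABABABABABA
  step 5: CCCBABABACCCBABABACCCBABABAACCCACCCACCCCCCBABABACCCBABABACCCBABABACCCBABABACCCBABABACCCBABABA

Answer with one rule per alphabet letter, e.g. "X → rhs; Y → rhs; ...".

A->CCC, B->A, C->BA

  step 2 ⇒ step 3: CCCACCCCCC ⇒ BA·BA·BA·CCC·BA·BA·BA·BA·BA·BA
    A ↦ CCC
    C ↦ BA
    B ↦ A  (constrained at step 0)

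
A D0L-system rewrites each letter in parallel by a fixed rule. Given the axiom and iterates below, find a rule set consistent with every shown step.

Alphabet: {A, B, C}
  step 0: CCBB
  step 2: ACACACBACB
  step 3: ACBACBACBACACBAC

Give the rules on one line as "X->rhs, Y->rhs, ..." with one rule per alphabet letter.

A->AC, B->AC, C->B

  step 2 ⇒ step 3: ACACACBACB ⇒ AC·B·AC·B·AC·B·AC·AC·B·AC
    A ↦ AC
    B ↦ AC
    C ↦ B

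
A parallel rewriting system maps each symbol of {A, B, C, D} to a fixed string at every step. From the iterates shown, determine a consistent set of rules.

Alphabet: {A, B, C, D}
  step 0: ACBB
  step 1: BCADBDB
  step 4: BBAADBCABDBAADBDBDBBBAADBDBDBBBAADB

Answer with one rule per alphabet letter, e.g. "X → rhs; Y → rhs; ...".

A->B, B->DB, C->CA, D->AA

  step 0 ⇒ step 1: ACBB ⇒ B·CA·DB·DB
    A ↦ B
    B ↦ DB
    C ↦ CA
    D ↦ AA  (constrained at step 1)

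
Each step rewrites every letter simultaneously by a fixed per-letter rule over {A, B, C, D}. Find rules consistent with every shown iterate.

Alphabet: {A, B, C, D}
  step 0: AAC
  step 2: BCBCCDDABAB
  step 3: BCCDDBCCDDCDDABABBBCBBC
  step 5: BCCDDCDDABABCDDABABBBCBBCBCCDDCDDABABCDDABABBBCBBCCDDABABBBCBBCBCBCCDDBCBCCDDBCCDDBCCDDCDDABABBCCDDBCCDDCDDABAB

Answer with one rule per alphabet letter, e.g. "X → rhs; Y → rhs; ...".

A->B, B->BC, C->CDD, D->AB

  step 2 ⇒ step 3: BCBCCDDABAB ⇒ BC·CDD·BC·CDD·CDD·AB·AB·B·BC·B·BC
    A ↦ B
    B ↦ BC
    C ↦ CDD
    D ↦ AB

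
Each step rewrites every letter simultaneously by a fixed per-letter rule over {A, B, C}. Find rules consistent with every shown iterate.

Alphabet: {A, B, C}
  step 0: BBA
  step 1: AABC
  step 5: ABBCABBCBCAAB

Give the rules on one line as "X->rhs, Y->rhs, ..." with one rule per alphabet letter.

A->BC, B->A, C->B

  step 0 ⇒ step 1: BBA ⇒ A·A·BC
    A ↦ BC
    B ↦ A
    C ↦ B  (constrained at step 1)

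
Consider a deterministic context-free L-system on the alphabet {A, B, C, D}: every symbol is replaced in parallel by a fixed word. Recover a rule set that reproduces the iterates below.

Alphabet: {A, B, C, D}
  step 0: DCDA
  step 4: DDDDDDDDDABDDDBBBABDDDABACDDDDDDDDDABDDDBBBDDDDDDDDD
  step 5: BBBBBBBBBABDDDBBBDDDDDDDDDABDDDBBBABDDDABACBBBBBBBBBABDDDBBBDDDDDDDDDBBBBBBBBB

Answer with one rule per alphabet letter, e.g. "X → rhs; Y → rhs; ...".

  step 4 ⇒ step 5: DDDDDDDDDABDDDBBBABDDDABACDDDDDDDDDABDDDBBBDDDDDDDDD ⇒ B·B·B·B·B·B·B·B·B·AB·DDD·B·B·B·DDD·DDD·DDD·AB·DDD·B·B·B·AB·DDD·AB·AC·B·B·B·B·B·B·B·B·B·AB·DDD·B·B·B·DDD·DDD·DDD·B·B·B·B·B·B·B·B·B
    A ↦ AB
    B ↦ DDD
    C ↦ AC
    D ↦ B

A->AB, B->DDD, C->AC, D->B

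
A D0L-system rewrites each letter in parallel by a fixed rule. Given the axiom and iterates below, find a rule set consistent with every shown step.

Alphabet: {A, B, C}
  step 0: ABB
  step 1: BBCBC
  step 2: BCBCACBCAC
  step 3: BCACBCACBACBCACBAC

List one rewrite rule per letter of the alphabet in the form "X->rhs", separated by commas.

  step 2 ⇒ step 3: BCBCACBCAC ⇒ BC·AC·BC·AC·B·AC·BC·AC·B·AC
    A ↦ B
    B ↦ BC
    C ↦ AC

A->B, B->BC, C->AC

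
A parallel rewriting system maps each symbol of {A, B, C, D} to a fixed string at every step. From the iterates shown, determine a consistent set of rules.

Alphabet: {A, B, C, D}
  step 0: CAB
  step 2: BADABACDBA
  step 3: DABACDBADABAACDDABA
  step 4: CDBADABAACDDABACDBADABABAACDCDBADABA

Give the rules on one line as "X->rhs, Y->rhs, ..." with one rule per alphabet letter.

A->BA, B->DA, C->A, D->CD

  step 3 ⇒ step 4: DABACDBADABAACDDABA ⇒ CD·BA·DA·BA·A·CD·DA·BA·CD·BA·DA·BA·BA·A·CD·CD·BA·DA·BA
    A ↦ BA
    B ↦ DA
    C ↦ A
    D ↦ CD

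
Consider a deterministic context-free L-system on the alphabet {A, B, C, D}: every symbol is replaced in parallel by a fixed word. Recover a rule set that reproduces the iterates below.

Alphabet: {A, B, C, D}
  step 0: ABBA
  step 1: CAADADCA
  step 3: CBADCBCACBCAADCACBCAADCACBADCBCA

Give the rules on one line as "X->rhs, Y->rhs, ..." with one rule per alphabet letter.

  step 0 ⇒ step 1: ABBA ⇒ CA·AD·AD·CA
    A ↦ CA
    B ↦ AD
    C ↦ CB  (constrained at step 1)
    D ↦ BA  (constrained at step 1)

A->CA, B->AD, C->CB, D->BA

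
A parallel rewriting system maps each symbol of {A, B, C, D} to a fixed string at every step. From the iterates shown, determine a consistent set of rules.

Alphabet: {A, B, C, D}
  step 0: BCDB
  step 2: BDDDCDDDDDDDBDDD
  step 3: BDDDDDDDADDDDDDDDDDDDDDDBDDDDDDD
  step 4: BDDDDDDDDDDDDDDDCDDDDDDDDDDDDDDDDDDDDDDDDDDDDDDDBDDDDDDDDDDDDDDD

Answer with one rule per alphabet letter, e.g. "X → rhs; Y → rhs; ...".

  step 3 ⇒ step 4: BDDDDDDDADDDDDDDDDDDDDDDBDDDDDDD ⇒ BD·DD·DD·DD·DD·DD·DD·DD·CD·DD·DD·DD·DD·DD·DD·DD·DD·DD·DD·DD·DD·DD·DD·DD·BD·DD·DD·DD·DD·DD·DD·DD
    A ↦ CD
    B ↦ BD
    D ↦ DD
  step 2 ⇒ step 3: BDDDCDDDDDDDBDDD ⇒ BD·DD·DD·DD·AD·DD·DD·DD·DD·DD·DD·DD·BD·DD·DD·DD
    C ↦ AD

A->CD, B->BD, C->AD, D->DD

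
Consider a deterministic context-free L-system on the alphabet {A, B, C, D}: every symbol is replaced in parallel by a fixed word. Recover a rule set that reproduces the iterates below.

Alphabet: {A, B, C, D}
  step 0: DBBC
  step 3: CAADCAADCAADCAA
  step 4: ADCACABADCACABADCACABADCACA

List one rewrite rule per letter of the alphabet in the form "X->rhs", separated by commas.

  step 3 ⇒ step 4: CAADCAADCAADCAA ⇒ AD·CA·CA·B·AD·CA·CA·B·AD·CA·CA·B·AD·CA·CA
    A ↦ CA
    C ↦ AD
    D ↦ B
    B ↦ A  (constrained at step 0)

A->CA, B->A, C->AD, D->B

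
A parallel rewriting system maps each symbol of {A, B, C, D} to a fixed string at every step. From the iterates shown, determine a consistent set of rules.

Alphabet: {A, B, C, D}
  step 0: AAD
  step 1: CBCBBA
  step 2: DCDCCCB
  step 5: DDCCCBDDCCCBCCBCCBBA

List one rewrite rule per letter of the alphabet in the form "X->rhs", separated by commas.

A->CB, B->C, C->D, D->BA

  step 1 ⇒ step 2: CBCBBA ⇒ D·C·D·C·C·CB
    A ↦ CB
    B ↦ C
    C ↦ D
  step 0 ⇒ step 1: AAD ⇒ CB·CB·BA
    D ↦ BA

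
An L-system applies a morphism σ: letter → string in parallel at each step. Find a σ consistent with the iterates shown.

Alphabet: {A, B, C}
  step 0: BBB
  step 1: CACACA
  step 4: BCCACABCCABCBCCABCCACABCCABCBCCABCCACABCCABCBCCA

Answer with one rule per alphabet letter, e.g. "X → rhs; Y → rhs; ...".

  step 0 ⇒ step 1: BBB ⇒ CA·CA·CA
    B ↦ CA
    A ↦ CA  (constrained at step 1)
    C ↦ BC  (constrained at step 1)

A->CA, B->CA, C->BC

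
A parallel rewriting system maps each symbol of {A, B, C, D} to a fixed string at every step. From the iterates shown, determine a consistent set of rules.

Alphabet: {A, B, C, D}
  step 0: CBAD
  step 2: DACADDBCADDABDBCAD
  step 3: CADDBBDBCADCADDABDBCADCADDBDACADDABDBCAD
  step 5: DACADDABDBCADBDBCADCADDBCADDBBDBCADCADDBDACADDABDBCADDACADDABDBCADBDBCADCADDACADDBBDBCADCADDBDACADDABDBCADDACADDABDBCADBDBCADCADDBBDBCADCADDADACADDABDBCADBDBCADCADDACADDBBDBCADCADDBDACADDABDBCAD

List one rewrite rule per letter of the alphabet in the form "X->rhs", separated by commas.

  step 2 ⇒ step 3: DACADDBCADDABDBCAD ⇒ CAD·DB·B·DB·CAD·CAD·DA·B·DB·CAD·CAD·DB·DA·CAD·DA·B·DB·CAD
    A ↦ DB
    B ↦ DA
    C ↦ B
    D ↦ CAD

A->DB, B->DA, C->B, D->CAD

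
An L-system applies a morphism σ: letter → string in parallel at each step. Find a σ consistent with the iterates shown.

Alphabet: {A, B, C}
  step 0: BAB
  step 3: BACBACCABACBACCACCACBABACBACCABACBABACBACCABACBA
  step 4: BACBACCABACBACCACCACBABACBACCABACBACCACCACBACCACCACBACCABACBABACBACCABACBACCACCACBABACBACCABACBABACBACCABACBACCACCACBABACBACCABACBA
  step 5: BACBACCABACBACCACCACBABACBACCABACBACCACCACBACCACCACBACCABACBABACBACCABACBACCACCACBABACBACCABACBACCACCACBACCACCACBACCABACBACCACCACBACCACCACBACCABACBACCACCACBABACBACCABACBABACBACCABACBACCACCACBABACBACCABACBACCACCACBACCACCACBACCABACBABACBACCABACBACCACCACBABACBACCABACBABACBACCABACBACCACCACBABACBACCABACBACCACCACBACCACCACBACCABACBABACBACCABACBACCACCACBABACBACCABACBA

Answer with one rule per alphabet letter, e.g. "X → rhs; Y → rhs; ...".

A->CBA, B->BA, C->CCA

  step 4 ⇒ step 5: BACBACCABACBACCACCACBABACBACCABACBACCACCACBACCACCACBACCABACBABACBACCABACBACCACCACBABACBACCABACBABACBACCABACBACCACCACBABACBACCABACBA ⇒ BA·CBA·CCA·BA·CBA·CCA·CCA·CBA·BA·CBA·CCA·BA·CBA·CCA·CCA·CBA·CCA·CCA·CBA·CCA·BA·CBA·BA·CBA·CCA·BA·CBA·CCA·CCA·CBA·BA·CBA·CCA·BA·CBA·CCA·CCA·CBA·CCA·CCA·CBA·CCA·BA·CBA·CCA·CCA·CBA·CCA·CCA·CBA·CCA·BA·CBA·CCA·CCA·CBA·BA·CBA·CCA·BA·CBA·BA·CBA·CCA·BA·CBA·CCA·CCA·CBA·BA·CBA·CCA·BA·CBA·CCA·CCA·CBA·CCA·CCA·CBA·CCA·BA·CBA·BA·CBA·CCA·BA·CBA·CCA·CCA·CBA·BA·CBA·CCA·BA·CBA·BA·CBA·CCA·BA·CBA·CCA·CCA·CBA·BA·CBA·CCA·BA·CBA·CCA·CCA·CBA·CCA·CCA·CBA·CCA·BA·CBA·BA·CBA·CCA·BA·CBA·CCA·CCA·CBA·BA·CBA·CCA·BA·CBA
    A ↦ CBA
    B ↦ BA
    C ↦ CCA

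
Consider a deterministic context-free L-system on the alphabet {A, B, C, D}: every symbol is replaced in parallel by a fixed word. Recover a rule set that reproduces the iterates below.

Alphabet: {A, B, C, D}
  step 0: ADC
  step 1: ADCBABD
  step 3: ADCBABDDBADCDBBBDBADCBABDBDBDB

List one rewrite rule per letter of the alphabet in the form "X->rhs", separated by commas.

  step 0 ⇒ step 1: ADC ⇒ ADC·B·ABD
    A ↦ ADC
    C ↦ ABD
    D ↦ B
    B ↦ DB  (constrained at step 1)

A->ADC, B->DB, C->ABD, D->B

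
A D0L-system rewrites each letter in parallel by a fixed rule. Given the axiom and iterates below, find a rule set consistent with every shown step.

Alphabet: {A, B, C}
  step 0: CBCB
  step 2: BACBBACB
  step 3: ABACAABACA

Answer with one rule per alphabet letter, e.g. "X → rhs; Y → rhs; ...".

  step 2 ⇒ step 3: BACBBACB ⇒ A·B·AC·A·A·B·AC·A
    A ↦ B
    B ↦ A
    C ↦ AC

A->B, B->A, C->AC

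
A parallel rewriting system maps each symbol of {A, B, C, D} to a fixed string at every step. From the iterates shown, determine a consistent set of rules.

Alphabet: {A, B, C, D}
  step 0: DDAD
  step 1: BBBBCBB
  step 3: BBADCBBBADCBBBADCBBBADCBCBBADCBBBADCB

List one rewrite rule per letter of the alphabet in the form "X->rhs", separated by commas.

  step 0 ⇒ step 1: DDAD ⇒ BB·BB·C·BB
    A ↦ C
    D ↦ BB
    B ↦ DCB  (constrained at step 1)
    C ↦ A  (constrained at step 1)

A->C, B->DCB, C->A, D->BB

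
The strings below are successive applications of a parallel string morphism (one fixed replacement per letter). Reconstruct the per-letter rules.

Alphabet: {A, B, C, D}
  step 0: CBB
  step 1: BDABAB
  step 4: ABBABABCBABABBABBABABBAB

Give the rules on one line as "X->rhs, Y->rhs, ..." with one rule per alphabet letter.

  step 0 ⇒ step 1: CBB ⇒ BD·AB·AB
    B ↦ AB
    C ↦ BD
    A ↦ B  (constrained at step 1)
    D ↦ C  (constrained at step 1)

A->B, B->AB, C->BD, D->C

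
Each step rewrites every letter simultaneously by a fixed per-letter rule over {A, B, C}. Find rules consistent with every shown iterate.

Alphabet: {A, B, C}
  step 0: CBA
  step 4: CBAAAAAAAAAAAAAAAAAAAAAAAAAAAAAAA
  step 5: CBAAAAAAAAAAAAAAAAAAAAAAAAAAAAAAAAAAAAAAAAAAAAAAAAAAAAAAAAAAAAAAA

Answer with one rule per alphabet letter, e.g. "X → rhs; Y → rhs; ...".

  step 4 ⇒ step 5: CBAAAAAAAAAAAAAAAAAAAAAAAAAAAAAAA ⇒ CB·A·AA·AA·AA·AA·AA·AA·AA·AA·AA·AA·AA·AA·AA·AA·AA·AA·AA·AA·AA·AA·AA·AA·AA·AA·AA·AA·AA·AA·AA·AA·AA
    A ↦ AA
    B ↦ A
    C ↦ CB

A->AA, B->A, C->CB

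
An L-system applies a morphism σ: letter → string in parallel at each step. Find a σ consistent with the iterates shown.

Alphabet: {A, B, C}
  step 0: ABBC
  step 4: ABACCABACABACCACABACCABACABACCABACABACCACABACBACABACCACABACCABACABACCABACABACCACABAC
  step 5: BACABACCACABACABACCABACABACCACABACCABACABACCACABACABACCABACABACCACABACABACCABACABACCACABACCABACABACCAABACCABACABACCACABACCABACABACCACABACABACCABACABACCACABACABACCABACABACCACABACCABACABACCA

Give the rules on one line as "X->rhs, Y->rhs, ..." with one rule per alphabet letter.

  step 4 ⇒ step 5: ABACCABACABACCACABACCABACABACCABACABACCACABACBACABACCACABACCABACABACCABACABACCACABAC ⇒ BAC·A·BAC·CA·CA·BAC·A·BAC·CA·BAC·A·BAC·CA·CA·BAC·CA·BAC·A·BAC·CA·CA·BAC·A·BAC·CA·BAC·A·BAC·CA·CA·BAC·A·BAC·CA·BAC·A·BAC·CA·CA·BAC·CA·BAC·A·BAC·CA·A·BAC·CA·BAC·A·BAC·CA·CA·BAC·CA·BAC·A·BAC·CA·CA·BAC·A·BAC·CA·BAC·A·BAC·CA·CA·BAC·A·BAC·CA·BAC·A·BAC·CA·CA·BAC·CA·BAC·A·BAC·CA
    A ↦ BAC
    B ↦ A
    C ↦ CA

A->BAC, B->A, C->CA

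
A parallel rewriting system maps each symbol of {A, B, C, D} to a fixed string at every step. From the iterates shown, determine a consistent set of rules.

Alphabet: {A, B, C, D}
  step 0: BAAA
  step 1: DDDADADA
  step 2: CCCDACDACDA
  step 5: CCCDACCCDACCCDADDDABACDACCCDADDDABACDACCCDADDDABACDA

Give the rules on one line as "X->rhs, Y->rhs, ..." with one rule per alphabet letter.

  step 1 ⇒ step 2: DDDADADA ⇒ C·C·C·DA·C·DA·C·DA
    A ↦ DA
    D ↦ C
  step 0 ⇒ step 1: BAAA ⇒ DD·DA·DA·DA
    B ↦ DD
    C ↦ BA  (constrained at step 2)

A->DA, B->DD, C->BA, D->C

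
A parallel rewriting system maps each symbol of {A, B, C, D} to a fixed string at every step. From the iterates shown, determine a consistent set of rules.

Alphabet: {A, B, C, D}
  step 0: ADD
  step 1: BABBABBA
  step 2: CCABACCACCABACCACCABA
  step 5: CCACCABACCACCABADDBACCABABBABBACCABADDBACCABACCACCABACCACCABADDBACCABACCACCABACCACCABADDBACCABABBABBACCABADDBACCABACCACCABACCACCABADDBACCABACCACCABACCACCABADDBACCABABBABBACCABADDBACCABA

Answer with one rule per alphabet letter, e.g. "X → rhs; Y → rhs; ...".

A->BA, B->CCA, C->D, D->BBA

  step 1 ⇒ step 2: BABBABBA ⇒ CCA·BA·CCA·CCA·BA·CCA·CCA·BA
    A ↦ BA
    B ↦ CCA
    C ↦ D  (constrained at step 2)
  step 0 ⇒ step 1: ADD ⇒ BA·BBA·BBA
    D ↦ BBA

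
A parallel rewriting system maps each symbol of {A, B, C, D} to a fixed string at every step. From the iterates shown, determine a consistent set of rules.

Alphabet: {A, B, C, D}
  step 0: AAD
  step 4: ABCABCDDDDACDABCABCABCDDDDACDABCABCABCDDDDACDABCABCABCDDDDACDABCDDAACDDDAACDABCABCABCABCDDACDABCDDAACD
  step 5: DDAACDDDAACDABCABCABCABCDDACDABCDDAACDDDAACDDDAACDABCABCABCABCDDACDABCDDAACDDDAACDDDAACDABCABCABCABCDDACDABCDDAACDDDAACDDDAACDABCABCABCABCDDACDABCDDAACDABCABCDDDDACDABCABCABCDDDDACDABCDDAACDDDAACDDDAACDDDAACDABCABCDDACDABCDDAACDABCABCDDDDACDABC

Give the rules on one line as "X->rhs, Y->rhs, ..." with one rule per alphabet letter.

  step 4 ⇒ step 5: ABCABCDDDDACDABCABCABCDDDDACDABCABCABCDDDDACDABCABCABCDDDDACDABCDDAACDDDAACDABCABCABCABCDDACDABCDDAACD ⇒ DD·A·ACD·DD·A·ACD·ABC·ABC·ABC·ABC·DD·ACD·ABC·DD·A·ACD·DD·A·ACD·DD·A·ACD·ABC·ABC·ABC·ABC·DD·ACD·ABC·DD·A·ACD·DD·A·ACD·DD·A·ACD·ABC·ABC·ABC·ABC·DD·ACD·ABC·DD·A·ACD·DD·A·ACD·DD·A·ACD·ABC·ABC·ABC·ABC·DD·ACD·ABC·DD·A·ACD·ABC·ABC·DD·DD·ACD·ABC·ABC·ABC·DD·DD·ACD·ABC·DD·A·ACD·DD·A·ACD·DD·A·ACD·DD·A·ACD·ABC·ABC·DD·ACD·ABC·DD·A·ACD·ABC·ABC·DD·DD·ACD·ABC
    A ↦ DD
    B ↦ A
    C ↦ ACD
    D ↦ ABC

A->DD, B->A, C->ACD, D->ABC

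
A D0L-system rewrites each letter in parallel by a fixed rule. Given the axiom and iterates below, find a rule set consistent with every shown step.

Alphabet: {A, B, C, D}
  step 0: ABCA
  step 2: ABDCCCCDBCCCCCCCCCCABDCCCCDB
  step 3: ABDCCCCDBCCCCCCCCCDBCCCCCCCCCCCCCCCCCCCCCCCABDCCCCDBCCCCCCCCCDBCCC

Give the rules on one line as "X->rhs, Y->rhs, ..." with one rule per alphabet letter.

A->ABD, B->CCC, C->CC, D->CDB

  step 2 ⇒ step 3: ABDCCCCDBCCCCCCCCCCABDCCCCDB ⇒ ABD·CCC·CDB·CC·CC·CC·CC·CDB·CCC·CC·CC·CC·CC·CC·CC·CC·CC·CC·CC·ABD·CCC·CDB·CC·CC·CC·CC·CDB·CCC
    A ↦ ABD
    B ↦ CCC
    C ↦ CC
    D ↦ CDB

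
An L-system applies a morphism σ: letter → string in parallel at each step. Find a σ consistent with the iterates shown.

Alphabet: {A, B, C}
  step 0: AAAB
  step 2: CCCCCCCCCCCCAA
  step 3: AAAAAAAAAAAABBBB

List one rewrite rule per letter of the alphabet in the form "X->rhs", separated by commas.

A->BB, B->CC, C->A

  step 2 ⇒ step 3: CCCCCCCCCCCCAA ⇒ A·A·A·A·A·A·A·A·A·A·A·A·BB·BB
    A ↦ BB
    C ↦ A
    B ↦ CC  (constrained at step 0)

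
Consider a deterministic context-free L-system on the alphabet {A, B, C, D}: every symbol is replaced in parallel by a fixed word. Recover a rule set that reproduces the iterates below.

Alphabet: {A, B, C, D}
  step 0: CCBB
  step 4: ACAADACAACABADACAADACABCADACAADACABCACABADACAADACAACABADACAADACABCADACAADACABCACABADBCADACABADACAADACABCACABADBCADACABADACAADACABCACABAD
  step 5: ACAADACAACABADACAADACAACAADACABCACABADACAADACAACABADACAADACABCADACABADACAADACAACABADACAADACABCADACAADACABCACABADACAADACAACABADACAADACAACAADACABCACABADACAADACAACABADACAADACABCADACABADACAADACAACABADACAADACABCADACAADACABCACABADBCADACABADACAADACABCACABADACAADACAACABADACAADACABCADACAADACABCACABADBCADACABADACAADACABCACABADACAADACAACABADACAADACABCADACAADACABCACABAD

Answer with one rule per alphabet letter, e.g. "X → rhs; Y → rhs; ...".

A->ACA, B->BC, C->AD, D->BAD

  step 4 ⇒ step 5: ACAADACAACABADACAADACABCADACAADACABCACABADACAADACAACABADACAADACABCADACAADACABCACABADBCADACABADACAADACABCACABADBCADACABADACAADACABCACABAD ⇒ ACA·AD·ACA·ACA·BAD·ACA·AD·ACA·ACA·AD·ACA·BC·ACA·BAD·ACA·AD·ACA·ACA·BAD·ACA·AD·ACA·BC·AD·ACA·BAD·ACA·AD·ACA·ACA·BAD·ACA·AD·ACA·BC·AD·ACA·AD·ACA·BC·ACA·BAD·ACA·AD·ACA·ACA·BAD·ACA·AD·ACA·ACA·AD·ACA·BC·ACA·BAD·ACA·AD·ACA·ACA·BAD·ACA·AD·ACA·BC·AD·ACA·BAD·ACA·AD·ACA·ACA·BAD·ACA·AD·ACA·BC·AD·ACA·AD·ACA·BC·ACA·BAD·BC·AD·ACA·BAD·ACA·AD·ACA·BC·ACA·BAD·ACA·AD·ACA·ACA·BAD·ACA·AD·ACA·BC·AD·ACA·AD·ACA·BC·ACA·BAD·BC·AD·ACA·BAD·ACA·AD·ACA·BC·ACA·BAD·ACA·AD·ACA·ACA·BAD·ACA·AD·ACA·BC·AD·ACA·AD·ACA·BC·ACA·BAD
    A ↦ ACA
    B ↦ BC
    C ↦ AD
    D ↦ BAD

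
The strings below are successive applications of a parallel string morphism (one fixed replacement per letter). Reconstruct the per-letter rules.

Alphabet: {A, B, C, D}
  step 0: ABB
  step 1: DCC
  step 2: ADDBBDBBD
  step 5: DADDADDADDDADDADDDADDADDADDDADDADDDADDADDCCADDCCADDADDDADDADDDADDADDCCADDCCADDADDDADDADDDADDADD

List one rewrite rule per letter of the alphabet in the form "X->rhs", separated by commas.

  step 1 ⇒ step 2: DCC ⇒ ADD·BBD·BBD
    C ↦ BBD
    D ↦ ADD
  step 0 ⇒ step 1: ABB ⇒ D·C·C
    A ↦ D
  step 0 ⇒ step 1: ABB ⇒ D·C·C
    B ↦ C

A->D, B->C, C->BBD, D->ADD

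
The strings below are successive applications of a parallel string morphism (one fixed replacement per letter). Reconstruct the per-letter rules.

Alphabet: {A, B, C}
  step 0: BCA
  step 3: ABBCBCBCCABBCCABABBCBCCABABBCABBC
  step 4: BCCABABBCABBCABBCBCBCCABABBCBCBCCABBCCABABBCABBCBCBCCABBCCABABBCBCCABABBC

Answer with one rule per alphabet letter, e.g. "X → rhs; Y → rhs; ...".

  step 3 ⇒ step 4: ABBCBCBCCABBCCABABBCBCCABABBCABBC ⇒ BCC·AB·AB·BC·AB·BC·AB·BC·BC·BCC·AB·AB·BC·BC·BCC·AB·BCC·AB·AB·BC·AB·BC·BC·BCC·AB·BCC·AB·AB·BC·BCC·AB·AB·BC
    A ↦ BCC
    B ↦ AB
    C ↦ BC

A->BCC, B->AB, C->BC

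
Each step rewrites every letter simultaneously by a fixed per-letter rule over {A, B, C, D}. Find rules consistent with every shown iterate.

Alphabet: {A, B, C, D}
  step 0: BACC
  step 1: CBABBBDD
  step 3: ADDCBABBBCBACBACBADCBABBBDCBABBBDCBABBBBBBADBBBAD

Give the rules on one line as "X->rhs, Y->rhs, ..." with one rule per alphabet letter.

A->BBB, B->CBA, C->D, D->AD

  step 0 ⇒ step 1: BACC ⇒ CBA·BBB·D·D
    A ↦ BBB
    B ↦ CBA
    C ↦ D
    D ↦ AD  (constrained at step 1)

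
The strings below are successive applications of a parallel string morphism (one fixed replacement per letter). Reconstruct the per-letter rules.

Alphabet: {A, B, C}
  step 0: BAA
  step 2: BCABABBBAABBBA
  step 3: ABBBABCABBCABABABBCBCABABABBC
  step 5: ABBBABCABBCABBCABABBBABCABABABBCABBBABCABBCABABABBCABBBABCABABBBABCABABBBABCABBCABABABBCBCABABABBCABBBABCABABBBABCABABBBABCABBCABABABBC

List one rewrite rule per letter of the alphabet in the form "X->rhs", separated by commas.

A->BC, B->AB, C->BBA

  step 2 ⇒ step 3: BCABABBBAABBBA ⇒ AB·BBA·BC·AB·BC·AB·AB·AB·BC·BC·AB·AB·AB·BC
    A ↦ BC
    B ↦ AB
    C ↦ BBA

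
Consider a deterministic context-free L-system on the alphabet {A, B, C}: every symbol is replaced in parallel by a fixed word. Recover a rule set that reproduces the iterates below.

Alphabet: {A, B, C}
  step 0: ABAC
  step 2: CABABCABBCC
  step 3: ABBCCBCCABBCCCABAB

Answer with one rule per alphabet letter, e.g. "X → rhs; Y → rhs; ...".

A->BC, B->C, C->AB

  step 2 ⇒ step 3: CABABCABBCC ⇒ AB·BC·C·BC·C·AB·BC·C·C·AB·AB
    A ↦ BC
    B ↦ C
    C ↦ AB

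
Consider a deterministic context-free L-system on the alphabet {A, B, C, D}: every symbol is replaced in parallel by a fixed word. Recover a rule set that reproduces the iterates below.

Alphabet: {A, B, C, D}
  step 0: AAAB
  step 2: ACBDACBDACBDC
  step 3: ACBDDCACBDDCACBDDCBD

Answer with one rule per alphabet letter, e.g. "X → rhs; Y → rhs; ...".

A->AC, B->D, C->BD, D->C

  step 2 ⇒ step 3: ACBDACBDACBDC ⇒ AC·BD·D·C·AC·BD·D·C·AC·BD·D·C·BD
    A ↦ AC
    B ↦ D
    C ↦ BD
    D ↦ C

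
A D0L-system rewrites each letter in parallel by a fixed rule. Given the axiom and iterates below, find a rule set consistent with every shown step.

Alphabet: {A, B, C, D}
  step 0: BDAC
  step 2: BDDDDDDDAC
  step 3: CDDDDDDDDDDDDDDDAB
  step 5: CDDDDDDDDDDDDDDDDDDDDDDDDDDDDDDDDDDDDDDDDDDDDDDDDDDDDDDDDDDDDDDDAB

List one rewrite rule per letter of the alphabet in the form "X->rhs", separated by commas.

  step 2 ⇒ step 3: BDDDDDDDAC ⇒ C·DD·DD·DD·DD·DD·DD·DD·DA·B
    A ↦ DA
    B ↦ C
    C ↦ B
    D ↦ DD

A->DA, B->C, C->B, D->DD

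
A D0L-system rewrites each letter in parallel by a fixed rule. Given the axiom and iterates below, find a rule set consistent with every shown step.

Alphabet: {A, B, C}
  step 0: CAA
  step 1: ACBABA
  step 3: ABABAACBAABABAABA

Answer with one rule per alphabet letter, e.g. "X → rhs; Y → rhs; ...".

  step 0 ⇒ step 1: CAA ⇒ AC·BA·BA
    A ↦ BA
    C ↦ AC
    B ↦ A  (constrained at step 1)

A->BA, B->A, C->AC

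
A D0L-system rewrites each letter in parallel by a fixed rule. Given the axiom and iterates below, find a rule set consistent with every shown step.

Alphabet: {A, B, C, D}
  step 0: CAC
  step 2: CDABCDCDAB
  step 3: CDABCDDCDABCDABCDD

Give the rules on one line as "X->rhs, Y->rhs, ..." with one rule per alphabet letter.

  step 2 ⇒ step 3: CDABCDCDAB ⇒ CD·AB·C·DD·CD·AB·CD·AB·C·DD
    A ↦ C
    B ↦ DD
    C ↦ CD
    D ↦ AB

A->C, B->DD, C->CD, D->AB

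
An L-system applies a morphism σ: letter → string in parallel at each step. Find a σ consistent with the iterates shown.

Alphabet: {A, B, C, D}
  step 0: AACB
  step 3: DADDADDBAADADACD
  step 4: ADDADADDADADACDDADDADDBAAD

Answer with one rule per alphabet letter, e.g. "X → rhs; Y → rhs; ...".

A->D, B->AC, C->BA, D->AD

  step 3 ⇒ step 4: DADDADDBAADADACD ⇒ AD·D·AD·AD·D·AD·AD·AC·D·D·AD·D·AD·D·BA·AD
    A ↦ D
    B ↦ AC
    C ↦ BA
    D ↦ AD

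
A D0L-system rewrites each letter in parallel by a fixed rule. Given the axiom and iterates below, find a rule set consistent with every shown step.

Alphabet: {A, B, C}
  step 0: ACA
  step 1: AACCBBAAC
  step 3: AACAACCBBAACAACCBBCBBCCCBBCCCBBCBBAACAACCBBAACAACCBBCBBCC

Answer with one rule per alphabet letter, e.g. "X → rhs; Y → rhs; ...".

  step 0 ⇒ step 1: ACA ⇒ AAC·CBB·AAC
    A ↦ AAC
    C ↦ CBB
    B ↦ C  (constrained at step 1)

A->AAC, B->C, C->CBB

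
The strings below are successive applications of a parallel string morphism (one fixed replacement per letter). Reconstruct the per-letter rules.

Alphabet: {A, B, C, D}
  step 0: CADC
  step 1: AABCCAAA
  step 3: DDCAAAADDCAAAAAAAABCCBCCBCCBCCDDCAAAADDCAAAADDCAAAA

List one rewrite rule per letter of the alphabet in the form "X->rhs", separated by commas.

A->BCC, B->DDC, C->AA, D->A

  step 0 ⇒ step 1: CADC ⇒ AA·BCC·A·AA
    A ↦ BCC
    C ↦ AA
    D ↦ A
    B ↦ DDC  (constrained at step 1)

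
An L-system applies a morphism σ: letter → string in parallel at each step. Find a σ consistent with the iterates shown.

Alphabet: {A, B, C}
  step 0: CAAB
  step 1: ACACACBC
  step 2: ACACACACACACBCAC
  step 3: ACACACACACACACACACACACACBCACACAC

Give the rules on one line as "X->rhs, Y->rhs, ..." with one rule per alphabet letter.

A->AC, B->BC, C->AC

  step 2 ⇒ step 3: ACACACACACACBCAC ⇒ AC·AC·AC·AC·AC·AC·AC·AC·AC·AC·AC·AC·BC·AC·AC·AC
    A ↦ AC
    B ↦ BC
    C ↦ AC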